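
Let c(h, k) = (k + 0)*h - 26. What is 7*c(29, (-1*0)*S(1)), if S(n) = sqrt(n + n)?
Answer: -182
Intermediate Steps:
S(n) = sqrt(2)*sqrt(n) (S(n) = sqrt(2*n) = sqrt(2)*sqrt(n))
c(h, k) = -26 + h*k (c(h, k) = k*h - 26 = h*k - 26 = -26 + h*k)
7*c(29, (-1*0)*S(1)) = 7*(-26 + 29*((-1*0)*(sqrt(2)*sqrt(1)))) = 7*(-26 + 29*(0*(sqrt(2)*1))) = 7*(-26 + 29*(0*sqrt(2))) = 7*(-26 + 29*0) = 7*(-26 + 0) = 7*(-26) = -182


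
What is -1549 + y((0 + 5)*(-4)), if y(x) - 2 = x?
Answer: -1567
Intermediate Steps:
y(x) = 2 + x
-1549 + y((0 + 5)*(-4)) = -1549 + (2 + (0 + 5)*(-4)) = -1549 + (2 + 5*(-4)) = -1549 + (2 - 20) = -1549 - 18 = -1567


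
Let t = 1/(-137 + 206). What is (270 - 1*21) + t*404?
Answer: 17585/69 ≈ 254.85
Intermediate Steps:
t = 1/69 ≈ 0.014493
(270 - 1*21) + t*404 = (270 - 1*21) + (1/69)*404 = (270 - 21) + 404/69 = 249 + 404/69 = 17585/69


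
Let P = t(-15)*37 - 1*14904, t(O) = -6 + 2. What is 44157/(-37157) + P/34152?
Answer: -516834257/317246466 ≈ -1.6291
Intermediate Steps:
t(O) = -4
P = -15052 (P = -4*37 - 1*14904 = -148 - 14904 = -15052)
44157/(-37157) + P/34152 = 44157/(-37157) - 15052/34152 = 44157*(-1/37157) - 15052*1/34152 = -44157/37157 - 3763/8538 = -516834257/317246466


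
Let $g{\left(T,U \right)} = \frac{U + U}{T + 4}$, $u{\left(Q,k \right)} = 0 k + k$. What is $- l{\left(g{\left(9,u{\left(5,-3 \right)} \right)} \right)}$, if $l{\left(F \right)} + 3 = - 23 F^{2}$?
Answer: $\frac{1335}{169} \approx 7.8994$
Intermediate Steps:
$u{\left(Q,k \right)} = k$ ($u{\left(Q,k \right)} = 0 + k = k$)
$g{\left(T,U \right)} = \frac{2 U}{4 + T}$
$l{\left(F \right)} = -3 - 23 F^{2}$
$- l{\left(g{\left(9,u{\left(5,-3 \right)} \right)} \right)} = - (-3 - 23 \left(2 \left(-3\right) \frac{1}{4 + 9}\right)^{2}) = - (-3 - 23 \left(2 \left(-3\right) \frac{1}{13}\right)^{2}) = - (-3 - 23 \left(- \frac{6}{13}\right)^{2}) = - (-3 - \frac{828}{169}) = \left(-1\right) \left(- \frac{1335}{169}\right) = \frac{1335}{169}$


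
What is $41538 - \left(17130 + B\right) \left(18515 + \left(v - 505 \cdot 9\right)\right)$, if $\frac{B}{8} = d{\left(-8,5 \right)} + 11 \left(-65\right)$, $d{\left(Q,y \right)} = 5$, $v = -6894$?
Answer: $-80978662$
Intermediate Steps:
$B = -5680$ ($B = 8 \left(5 + 11 \left(-65\right)\right) = 8 \left(5 - 715\right) = 8 \left(-710\right) = -5680$)
$41538 - \left(17130 + B\right) \left(18515 + \left(v - 505 \cdot 9\right)\right) = 41538 - \left(17130 - 5680\right) \left(18515 - \left(6894 + 505 \cdot 9\right)\right) = 41538 - 11450 \left(18515 - 11439\right) = 41538 - 11450 \cdot 7076 = 41538 - 81020200 = -80978662$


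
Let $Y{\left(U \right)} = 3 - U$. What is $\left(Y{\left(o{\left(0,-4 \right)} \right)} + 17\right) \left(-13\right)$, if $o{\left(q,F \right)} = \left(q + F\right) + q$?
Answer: $-312$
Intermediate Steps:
$o{\left(q,F \right)} = F + 2 q$ ($o{\left(q,F \right)} = \left(F + q\right) + q = F + 2 q$)
$\left(Y{\left(o{\left(0,-4 \right)} \right)} + 17\right) \left(-13\right) = \left(\left(3 - \left(-4 + 2 \cdot 0\right)\right) + 17\right) \left(-13\right) = \left(\left(3 - \left(-4 + 0\right)\right) + 17\right) \left(-13\right) = \left(\left(3 - -4\right) + 17\right) \left(-13\right) = \left(\left(3 + 4\right) + 17\right) \left(-13\right) = \left(7 + 17\right) \left(-13\right) = 24 \left(-13\right) = -312$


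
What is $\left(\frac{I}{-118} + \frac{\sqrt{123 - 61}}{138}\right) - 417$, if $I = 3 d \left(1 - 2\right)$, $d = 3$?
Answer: $- \frac{49197}{118} + \frac{\sqrt{62}}{138} \approx -416.87$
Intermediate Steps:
$I = -9$ ($I = 3 \cdot 3 \left(1 - 2\right) = 9 \left(1 - 2\right) = 9 \left(-1\right) = -9$)
$\left(\frac{I}{-118} + \frac{\sqrt{123 - 61}}{138}\right) - 417 = \left(- \frac{9}{-118} + \frac{\sqrt{123 - 61}}{138}\right) - 417 = \left(\left(-9\right) \left(- \frac{1}{118}\right) + \sqrt{62} \cdot \frac{1}{138}\right) - 417 = \left(\frac{9}{118} + \frac{\sqrt{62}}{138}\right) - 417 = - \frac{49197}{118} + \frac{\sqrt{62}}{138}$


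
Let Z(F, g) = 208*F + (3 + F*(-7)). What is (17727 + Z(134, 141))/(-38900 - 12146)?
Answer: -22332/25523 ≈ -0.87498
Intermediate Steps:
Z(F, g) = 3 + 201*F (Z(F, g) = 208*F + (3 - 7*F) = 3 + 201*F)
(17727 + Z(134, 141))/(-38900 - 12146) = (17727 + (3 + 201*134))/(-38900 - 12146) = (17727 + (3 + 26934))/(-51046) = (17727 + 26937)*(-1/51046) = 44664*(-1/51046) = -22332/25523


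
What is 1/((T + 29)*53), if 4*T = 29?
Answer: 4/7685 ≈ 0.00052049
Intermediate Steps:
T = 29/4 (T = (¼)*29 = 29/4 ≈ 7.2500)
1/((T + 29)*53) = 1/((29/4 + 29)*53) = 1/((145/4)*53) = 1/(7685/4) = 4/7685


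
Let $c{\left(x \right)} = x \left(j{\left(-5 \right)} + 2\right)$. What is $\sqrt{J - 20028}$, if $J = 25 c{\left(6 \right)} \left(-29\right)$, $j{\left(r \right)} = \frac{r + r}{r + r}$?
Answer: $i \sqrt{33078} \approx 181.87 i$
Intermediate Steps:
$j{\left(r \right)} = 1$ ($j{\left(r \right)} = \frac{2 r}{2 r} = 2 r \frac{1}{2 r} = 1$)
$c{\left(x \right)} = 3 x$ ($c{\left(x \right)} = x \left(1 + 2\right) = x 3 = 3 x$)
$J = -13050$ ($J = 25 \cdot 3 \cdot 6 \left(-29\right) = 25 \cdot 18 \left(-29\right) = 450 \left(-29\right) = -13050$)
$\sqrt{J - 20028} = \sqrt{-13050 - 20028} = \sqrt{-33078} = i \sqrt{33078}$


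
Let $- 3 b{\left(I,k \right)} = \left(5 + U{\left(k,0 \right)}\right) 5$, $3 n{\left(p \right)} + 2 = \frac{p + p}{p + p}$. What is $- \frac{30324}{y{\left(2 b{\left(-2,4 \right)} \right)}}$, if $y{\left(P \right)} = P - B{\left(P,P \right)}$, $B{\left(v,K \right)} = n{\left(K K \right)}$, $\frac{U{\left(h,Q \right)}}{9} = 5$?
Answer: $\frac{90972}{499} \approx 182.31$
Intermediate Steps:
$U{\left(h,Q \right)} = 45$ ($U{\left(h,Q \right)} = 9 \cdot 5 = 45$)
$n{\left(p \right)} = - \frac{1}{3}$ ($n{\left(p \right)} = - \frac{2}{3} + \frac{\left(p + p\right) \frac{1}{p + p}}{3} = - \frac{2}{3} + \frac{2 p \frac{1}{2 p}}{3} = - \frac{2}{3} + \frac{1}{3} \cdot 1 = - \frac{2}{3} + \frac{1}{3} = - \frac{1}{3}$)
$B{\left(v,K \right)} = - \frac{1}{3}$
$b{\left(I,k \right)} = - \frac{250}{3}$ ($b{\left(I,k \right)} = - \frac{\left(5 + 45\right) 5}{3} = - \frac{50 \cdot 5}{3} = \left(- \frac{1}{3}\right) 250 = - \frac{250}{3}$)
$y{\left(P \right)} = \frac{1}{3} + P$ ($y{\left(P \right)} = P - - \frac{1}{3} = P + \frac{1}{3} = \frac{1}{3} + P$)
$- \frac{30324}{y{\left(2 b{\left(-2,4 \right)} \right)}} = - \frac{30324}{\frac{1}{3} + 2 \left(- \frac{250}{3}\right)} = - \frac{30324}{\frac{1}{3} - \frac{500}{3}} = - \frac{30324}{- \frac{499}{3}} = \left(-30324\right) \left(- \frac{3}{499}\right) = \frac{90972}{499}$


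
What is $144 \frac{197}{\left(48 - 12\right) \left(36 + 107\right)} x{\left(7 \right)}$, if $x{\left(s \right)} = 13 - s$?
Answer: $\frac{4728}{143} \approx 33.063$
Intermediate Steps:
$144 \frac{197}{\left(48 - 12\right) \left(36 + 107\right)} x{\left(7 \right)} = 144 \frac{197}{\left(48 - 12\right) \left(36 + 107\right)} \left(13 - 7\right) = 144 \frac{197}{36 \cdot 143} \left(13 - 7\right) = 144 \cdot \frac{197}{5148} \cdot 6 = \frac{788}{143} \cdot 6 = \frac{4728}{143}$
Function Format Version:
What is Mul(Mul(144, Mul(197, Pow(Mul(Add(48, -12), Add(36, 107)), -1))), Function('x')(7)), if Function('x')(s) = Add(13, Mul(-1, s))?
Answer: Rational(4728, 143) ≈ 33.063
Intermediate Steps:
Mul(Mul(144, Mul(197, Pow(Mul(Add(48, -12), Add(36, 107)), -1))), Function('x')(7)) = Mul(Mul(144, Mul(197, Pow(Mul(Add(48, -12), Add(36, 107)), -1))), Add(13, Mul(-1, 7))) = Mul(Mul(144, Mul(197, Pow(Mul(36, 143), -1))), Add(13, -7)) = Mul(Mul(144, Mul(197, Pow(5148, -1))), 6) = Mul(Mul(144, Mul(197, Rational(1, 5148))), 6) = Mul(Mul(144, Rational(197, 5148)), 6) = Mul(Rational(788, 143), 6) = Rational(4728, 143)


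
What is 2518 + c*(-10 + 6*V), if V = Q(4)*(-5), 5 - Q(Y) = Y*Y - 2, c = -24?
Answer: -3722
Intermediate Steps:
Q(Y) = 7 - Y² (Q(Y) = 5 - (Y*Y - 2) = 5 - (Y² - 2) = 5 - (-2 + Y²) = 5 + (2 - Y²) = 7 - Y²)
V = 45 (V = (7 - 1*4²)*(-5) = (7 - 1*16)*(-5) = (7 - 16)*(-5) = -9*(-5) = 45)
2518 + c*(-10 + 6*V) = 2518 - 24*(-10 + 6*45) = 2518 - 24*(-10 + 270) = 2518 - 24*260 = 2518 - 6240 = -3722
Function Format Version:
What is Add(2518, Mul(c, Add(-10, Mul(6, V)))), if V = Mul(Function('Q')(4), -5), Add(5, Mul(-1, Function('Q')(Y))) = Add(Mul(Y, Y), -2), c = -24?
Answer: -3722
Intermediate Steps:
Function('Q')(Y) = Add(7, Mul(-1, Pow(Y, 2))) (Function('Q')(Y) = Add(5, Mul(-1, Add(Mul(Y, Y), -2))) = Add(5, Mul(-1, Add(Pow(Y, 2), -2))) = Add(5, Mul(-1, Add(-2, Pow(Y, 2)))) = Add(5, Add(2, Mul(-1, Pow(Y, 2)))) = Add(7, Mul(-1, Pow(Y, 2))))
V = 45 (V = Mul(Add(7, Mul(-1, Pow(4, 2))), -5) = Mul(Add(7, Mul(-1, 16)), -5) = Mul(Add(7, -16), -5) = Mul(-9, -5) = 45)
Add(2518, Mul(c, Add(-10, Mul(6, V)))) = Add(2518, Mul(-24, Add(-10, Mul(6, 45)))) = Add(2518, Mul(-24, Add(-10, 270))) = Add(2518, Mul(-24, 260)) = Add(2518, -6240) = -3722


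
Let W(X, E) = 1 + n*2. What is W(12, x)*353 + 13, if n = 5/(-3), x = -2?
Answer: -2432/3 ≈ -810.67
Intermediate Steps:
n = -5/3 (n = 5*(-⅓) = -5/3 ≈ -1.6667)
W(X, E) = -7/3 (W(X, E) = 1 - 5/3*2 = 1 - 10/3 = -7/3)
W(12, x)*353 + 13 = -7/3*353 + 13 = -2471/3 + 13 = -2432/3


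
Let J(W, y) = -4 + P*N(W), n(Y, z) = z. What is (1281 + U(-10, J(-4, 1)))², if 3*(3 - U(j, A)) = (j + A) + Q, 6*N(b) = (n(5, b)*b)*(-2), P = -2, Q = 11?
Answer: 133010089/81 ≈ 1.6421e+6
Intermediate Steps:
N(b) = -b²/3 (N(b) = ((b*b)*(-2))/6 = (b²*(-2))/6 = (-2*b²)/6 = -b²/3)
J(W, y) = -4 + 2*W²/3 (J(W, y) = -4 - (-2)*W²/3 = -4 + 2*W²/3)
U(j, A) = -⅔ - A/3 - j/3 (U(j, A) = 3 - ((j + A) + 11)/3 = 3 - ((A + j) + 11)/3 = 3 - (11 + A + j)/3 = 3 + (-11/3 - A/3 - j/3) = -⅔ - A/3 - j/3)
(1281 + U(-10, J(-4, 1)))² = (1281 + (-⅔ - (-4 + (⅔)*(-4)²)/3 - ⅓*(-10)))² = (1281 + (-⅔ - (-4 + (⅔)*16)/3 + 10/3))² = (1281 + (-⅔ - (-4 + 32/3)/3 + 10/3))² = (1281 + (-⅔ - ⅓*20/3 + 10/3))² = (1281 + (-⅔ - 20/9 + 10/3))² = (1281 + 4/9)² = (11533/9)² = 133010089/81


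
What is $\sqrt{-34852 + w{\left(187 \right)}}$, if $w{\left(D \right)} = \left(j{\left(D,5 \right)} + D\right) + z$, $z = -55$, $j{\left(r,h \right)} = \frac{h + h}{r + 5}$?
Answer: $\frac{i \sqrt{19998690}}{24} \approx 186.33 i$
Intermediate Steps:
$j{\left(r,h \right)} = \frac{2 h}{5 + r}$
$w{\left(D \right)} = -55 + D + \frac{10}{5 + D}$ ($w{\left(D \right)} = \left(2 \cdot 5 \frac{1}{5 + D} + D\right) - 55 = \left(\frac{10}{5 + D} + D\right) - 55 = \left(D + \frac{10}{5 + D}\right) - 55 = -55 + D + \frac{10}{5 + D}$)
$\sqrt{-34852 + w{\left(187 \right)}} = \sqrt{-34852 + \frac{10 + \left(-55 + 187\right) \left(5 + 187\right)}{5 + 187}} = \sqrt{-34852 + \frac{10 + 132 \cdot 192}{192}} = \sqrt{-34852 + \frac{10 + 25344}{192}} = \sqrt{-34852 + \frac{1}{192} \cdot 25354} = \sqrt{-34852 + \frac{12677}{96}} = \sqrt{- \frac{3333115}{96}} = \frac{i \sqrt{19998690}}{24}$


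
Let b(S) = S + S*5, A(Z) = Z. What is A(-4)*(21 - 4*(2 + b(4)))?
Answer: 332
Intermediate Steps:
b(S) = 6*S (b(S) = S + 5*S = 6*S)
A(-4)*(21 - 4*(2 + b(4))) = -4*(21 - 4*(2 + 6*4)) = -4*(21 - 4*(2 + 24)) = -4*(21 - 4*26) = -4*(21 - 104) = -4*(-83) = 332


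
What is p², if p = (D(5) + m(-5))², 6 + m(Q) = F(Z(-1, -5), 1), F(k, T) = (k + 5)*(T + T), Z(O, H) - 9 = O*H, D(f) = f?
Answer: 1874161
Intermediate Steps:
Z(O, H) = 9 + H*O (Z(O, H) = 9 + O*H = 9 + H*O)
F(k, T) = 2*T*(5 + k) (F(k, T) = (5 + k)*(2*T) = 2*T*(5 + k))
m(Q) = 32 (m(Q) = -6 + 2*1*(5 + (9 - 5*(-1))) = -6 + 2*1*(5 + (9 + 5)) = -6 + 2*1*(5 + 14) = -6 + 2*1*19 = -6 + 38 = 32)
p = 1369 (p = (5 + 32)² = 37² = 1369)
p² = 1369² = 1874161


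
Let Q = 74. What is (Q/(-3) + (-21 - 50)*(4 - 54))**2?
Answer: 111851776/9 ≈ 1.2428e+7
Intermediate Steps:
(Q/(-3) + (-21 - 50)*(4 - 54))**2 = (74/(-3) + (-21 - 50)*(4 - 54))**2 = (74*(-1/3) - 71*(-50))**2 = (-74/3 + 3550)**2 = (10576/3)**2 = 111851776/9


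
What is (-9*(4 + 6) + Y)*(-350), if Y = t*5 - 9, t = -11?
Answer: 53900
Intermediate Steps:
Y = -64 (Y = -11*5 - 9 = -55 - 9 = -64)
(-9*(4 + 6) + Y)*(-350) = (-9*(4 + 6) - 64)*(-350) = (-9*10 - 64)*(-350) = (-90 - 64)*(-350) = -154*(-350) = 53900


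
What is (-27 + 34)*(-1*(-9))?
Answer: 63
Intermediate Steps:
(-27 + 34)*(-1*(-9)) = 7*9 = 63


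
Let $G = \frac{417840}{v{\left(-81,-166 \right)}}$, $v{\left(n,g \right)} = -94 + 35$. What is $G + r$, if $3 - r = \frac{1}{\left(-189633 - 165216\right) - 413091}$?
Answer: $- \frac{320740124161}{45308460} \approx -7079.0$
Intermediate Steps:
$v{\left(n,g \right)} = -59$
$r = \frac{2303821}{767940}$ ($r = 3 - \frac{1}{\left(-189633 - 165216\right) - 413091} = 3 - \frac{1}{-354849 - 413091} = 3 - \frac{1}{-767940} = 3 - - \frac{1}{767940} = 3 + \frac{1}{767940} = \frac{2303821}{767940} \approx 3.0$)
$G = - \frac{417840}{59}$ ($G = \frac{417840}{-59} = 417840 \left(- \frac{1}{59}\right) = - \frac{417840}{59} \approx -7082.0$)
$G + r = - \frac{417840}{59} + \frac{2303821}{767940} = - \frac{320740124161}{45308460}$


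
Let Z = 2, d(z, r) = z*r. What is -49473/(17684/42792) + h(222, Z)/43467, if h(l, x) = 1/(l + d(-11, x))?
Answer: -4601087609579179/38433521400 ≈ -1.1972e+5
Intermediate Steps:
d(z, r) = r*z
h(l, x) = 1/(l - 11*x) (h(l, x) = 1/(l + x*(-11)) = 1/(l - 11*x))
-49473/(17684/42792) + h(222, Z)/43467 = -49473/(17684/42792) + 1/((222 - 11*2)*43467) = -49473/(17684*(1/42792)) + (1/43467)/(222 - 22) = -49473/4421/10698 + (1/43467)/200 = -49473*10698/4421 + (1/200)*(1/43467) = -529262154/4421 + 1/8693400 = -4601087609579179/38433521400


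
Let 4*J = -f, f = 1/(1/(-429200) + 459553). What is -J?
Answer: 107300/197240147599 ≈ 5.4401e-7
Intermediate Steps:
f = 429200/197240147599 (f = 1/(-1/429200 + 459553) = 1/(197240147599/429200) = 429200/197240147599 ≈ 2.1760e-6)
J = -107300/197240147599 (J = (-1*429200/197240147599)/4 = (¼)*(-429200/197240147599) = -107300/197240147599 ≈ -5.4401e-7)
-J = -1*(-107300/197240147599) = 107300/197240147599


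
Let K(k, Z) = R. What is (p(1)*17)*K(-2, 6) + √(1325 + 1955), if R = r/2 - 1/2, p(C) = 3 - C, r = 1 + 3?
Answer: 51 + 4*√205 ≈ 108.27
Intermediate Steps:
r = 4
R = 3/2 (R = 4/2 - 1/2 = 4*(½) - 1*½ = 2 - ½ = 3/2 ≈ 1.5000)
K(k, Z) = 3/2
(p(1)*17)*K(-2, 6) + √(1325 + 1955) = ((3 - 1*1)*17)*(3/2) + √(1325 + 1955) = ((3 - 1)*17)*(3/2) + √3280 = (2*17)*(3/2) + 4*√205 = 34*(3/2) + 4*√205 = 51 + 4*√205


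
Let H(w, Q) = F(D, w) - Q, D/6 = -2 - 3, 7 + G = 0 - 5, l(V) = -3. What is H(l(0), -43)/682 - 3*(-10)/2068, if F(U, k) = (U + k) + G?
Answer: 371/32054 ≈ 0.011574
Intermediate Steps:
G = -12 (G = -7 + (0 - 5) = -7 - 5 = -12)
D = -30 (D = 6*(-2 - 3) = 6*(-5) = -30)
F(U, k) = -12 + U + k (F(U, k) = (U + k) - 12 = -12 + U + k)
H(w, Q) = -42 + w - Q (H(w, Q) = (-12 - 30 + w) - Q = (-42 + w) - Q = -42 + w - Q)
H(l(0), -43)/682 - 3*(-10)/2068 = (-42 - 3 - 1*(-43))/682 - 3*(-10)/2068 = (-42 - 3 + 43)*(1/682) + 30*(1/2068) = -2*1/682 + 15/1034 = -1/341 + 15/1034 = 371/32054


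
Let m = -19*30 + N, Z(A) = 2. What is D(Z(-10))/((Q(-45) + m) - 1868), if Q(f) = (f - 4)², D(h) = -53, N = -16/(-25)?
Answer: 1325/909 ≈ 1.4576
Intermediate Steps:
N = 16/25 (N = -16*(-1/25) = 16/25 ≈ 0.64000)
Q(f) = (-4 + f)²
m = -14234/25 (m = -19*30 + 16/25 = -570 + 16/25 = -14234/25 ≈ -569.36)
D(Z(-10))/((Q(-45) + m) - 1868) = -53/(((-4 - 45)² - 14234/25) - 1868) = -53/(((-49)² - 14234/25) - 1868) = -53/((2401 - 14234/25) - 1868) = -53/(45791/25 - 1868) = -53/(-909/25) = -53*(-25/909) = 1325/909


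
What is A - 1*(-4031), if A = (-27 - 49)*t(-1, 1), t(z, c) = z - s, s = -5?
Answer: 3727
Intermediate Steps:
t(z, c) = 5 + z (t(z, c) = z - 1*(-5) = z + 5 = 5 + z)
A = -304 (A = (-27 - 49)*(5 - 1) = -76*4 = -304)
A - 1*(-4031) = -304 - 1*(-4031) = -304 + 4031 = 3727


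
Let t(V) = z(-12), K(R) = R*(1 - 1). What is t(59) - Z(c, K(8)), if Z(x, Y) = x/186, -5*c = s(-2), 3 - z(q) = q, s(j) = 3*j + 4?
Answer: 6974/465 ≈ 14.998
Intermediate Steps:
K(R) = 0 (K(R) = R*0 = 0)
s(j) = 4 + 3*j
z(q) = 3 - q
c = ⅖ (c = -(4 + 3*(-2))/5 = -(4 - 6)/5 = -⅕*(-2) = ⅖ ≈ 0.40000)
Z(x, Y) = x/186 (Z(x, Y) = x*(1/186) = x/186)
t(V) = 15 (t(V) = 3 - 1*(-12) = 3 + 12 = 15)
t(59) - Z(c, K(8)) = 15 - 2/(186*5) = 15 - 1*1/465 = 15 - 1/465 = 6974/465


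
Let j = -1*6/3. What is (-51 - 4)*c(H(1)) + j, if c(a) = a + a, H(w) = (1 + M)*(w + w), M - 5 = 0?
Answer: -1322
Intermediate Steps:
M = 5 (M = 5 + 0 = 5)
j = -2 (j = -6*1/3 = -2)
H(w) = 12*w (H(w) = (1 + 5)*(w + w) = 6*(2*w) = 12*w)
c(a) = 2*a
(-51 - 4)*c(H(1)) + j = (-51 - 4)*(2*(12*1)) - 2 = -110*12 - 2 = -55*24 - 2 = -1320 - 2 = -1322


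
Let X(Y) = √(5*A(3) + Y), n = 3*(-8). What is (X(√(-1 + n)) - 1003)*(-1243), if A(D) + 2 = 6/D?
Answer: 1246729 - 1243*√5*√I ≈ 1.2448e+6 - 1965.4*I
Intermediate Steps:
A(D) = -2 + 6/D
n = -24
X(Y) = √Y (X(Y) = √(5*(-2 + 6/3) + Y) = √(5*(-2 + 6*(⅓)) + Y) = √(5*(-2 + 2) + Y) = √(5*0 + Y) = √(0 + Y) = √Y)
(X(√(-1 + n)) - 1003)*(-1243) = (√(√(-1 - 24)) - 1003)*(-1243) = (√(√(-25)) - 1003)*(-1243) = (√(5*I) - 1003)*(-1243) = (√5*√I - 1003)*(-1243) = (-1003 + √5*√I)*(-1243) = 1246729 - 1243*√5*√I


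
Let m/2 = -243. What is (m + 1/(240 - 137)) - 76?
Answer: -57885/103 ≈ -561.99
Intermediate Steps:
m = -486 (m = 2*(-243) = -486)
(m + 1/(240 - 137)) - 76 = (-486 + 1/(240 - 137)) - 76 = (-486 + 1/103) - 76 = -50057/103 - 76 = -57885/103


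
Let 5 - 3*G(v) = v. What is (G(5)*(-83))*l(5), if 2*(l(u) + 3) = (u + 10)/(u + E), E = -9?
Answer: 0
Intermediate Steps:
G(v) = 5/3 - v/3
l(u) = -3 + (10 + u)/(2*(-9 + u)) (l(u) = -3 + ((u + 10)/(u - 9))/2 = -3 + ((10 + u)/(-9 + u))/2 = -3 + (10 + u)/(2*(-9 + u)))
(G(5)*(-83))*l(5) = ((5/3 - 1/3*5)*(-83))*((64 - 5*5)/(2*(-9 + 5))) = ((5/3 - 5/3)*(-83))*((1/2)*(64 - 25)/(-4)) = (0*(-83))*((1/2)*(-1/4)*39) = 0*(-39/8) = 0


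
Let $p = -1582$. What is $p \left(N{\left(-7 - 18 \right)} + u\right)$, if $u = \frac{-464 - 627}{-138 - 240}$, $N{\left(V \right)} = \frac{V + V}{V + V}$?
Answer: $- \frac{165997}{27} \approx -6148.0$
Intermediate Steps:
$N{\left(V \right)} = 1$ ($N{\left(V \right)} = \frac{2 V}{2 V} = 2 V \frac{1}{2 V} = 1$)
$u = \frac{1091}{378}$ ($u = - \frac{1091}{-378} = \left(-1091\right) \left(- \frac{1}{378}\right) = \frac{1091}{378} \approx 2.8862$)
$p \left(N{\left(-7 - 18 \right)} + u\right) = - 1582 \left(1 + \frac{1091}{378}\right) = \left(-1582\right) \frac{1469}{378} = - \frac{165997}{27}$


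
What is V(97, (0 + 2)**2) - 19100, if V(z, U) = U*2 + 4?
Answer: -19088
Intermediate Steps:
V(z, U) = 4 + 2*U (V(z, U) = 2*U + 4 = 4 + 2*U)
V(97, (0 + 2)**2) - 19100 = (4 + 2*(0 + 2)**2) - 19100 = (4 + 2*2**2) - 19100 = (4 + 2*4) - 19100 = (4 + 8) - 19100 = 12 - 19100 = -19088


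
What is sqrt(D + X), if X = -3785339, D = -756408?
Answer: I*sqrt(4541747) ≈ 2131.1*I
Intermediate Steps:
sqrt(D + X) = sqrt(-756408 - 3785339) = sqrt(-4541747) = I*sqrt(4541747)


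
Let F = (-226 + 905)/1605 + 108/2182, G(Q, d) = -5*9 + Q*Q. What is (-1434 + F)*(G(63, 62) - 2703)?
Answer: -1021645462277/583685 ≈ -1.7503e+6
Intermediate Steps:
G(Q, d) = -45 + Q**2
F = 827459/1751055 (F = 679*(1/1605) + 108*(1/2182) = 679/1605 + 54/1091 = 827459/1751055 ≈ 0.47255)
(-1434 + F)*(G(63, 62) - 2703) = (-1434 + 827459/1751055)*((-45 + 63**2) - 2703) = -2510185411*((-45 + 3969) - 2703)/1751055 = -2510185411*(3924 - 2703)/1751055 = -2510185411/1751055*1221 = -1021645462277/583685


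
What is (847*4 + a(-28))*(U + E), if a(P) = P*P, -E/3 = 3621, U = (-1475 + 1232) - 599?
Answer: -48833260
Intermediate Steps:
U = -842 (U = -243 - 599 = -842)
E = -10863 (E = -3*3621 = -10863)
a(P) = P²
(847*4 + a(-28))*(U + E) = (847*4 + (-28)²)*(-842 - 10863) = (3388 + 784)*(-11705) = 4172*(-11705) = -48833260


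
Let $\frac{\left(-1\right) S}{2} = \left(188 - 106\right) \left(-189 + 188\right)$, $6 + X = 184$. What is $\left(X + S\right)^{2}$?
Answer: $116964$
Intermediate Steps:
$X = 178$ ($X = -6 + 184 = 178$)
$S = 164$ ($S = - 2 \left(188 - 106\right) \left(-189 + 188\right) = - 2 \cdot 82 \left(-1\right) = \left(-2\right) \left(-82\right) = 164$)
$\left(X + S\right)^{2} = \left(178 + 164\right)^{2} = 342^{2} = 116964$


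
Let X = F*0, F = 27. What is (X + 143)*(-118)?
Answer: -16874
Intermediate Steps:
X = 0 (X = 27*0 = 0)
(X + 143)*(-118) = (0 + 143)*(-118) = 143*(-118) = -16874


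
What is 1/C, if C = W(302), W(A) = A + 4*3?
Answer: 1/314 ≈ 0.0031847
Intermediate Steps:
W(A) = 12 + A (W(A) = A + 12 = 12 + A)
C = 314 (C = 12 + 302 = 314)
1/C = 1/314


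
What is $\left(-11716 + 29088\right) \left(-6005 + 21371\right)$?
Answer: $266938152$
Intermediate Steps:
$\left(-11716 + 29088\right) \left(-6005 + 21371\right) = 17372 \cdot 15366 = 266938152$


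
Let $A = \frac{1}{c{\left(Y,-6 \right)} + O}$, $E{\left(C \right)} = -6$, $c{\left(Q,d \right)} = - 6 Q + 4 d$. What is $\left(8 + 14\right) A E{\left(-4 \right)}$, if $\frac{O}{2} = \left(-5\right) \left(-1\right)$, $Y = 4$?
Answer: $\frac{66}{19} \approx 3.4737$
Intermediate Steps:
$O = 10$ ($O = 2 \left(\left(-5\right) \left(-1\right)\right) = 2 \cdot 5 = 10$)
$A = - \frac{1}{38}$ ($A = \frac{1}{\left(\left(-6\right) 4 + 4 \left(-6\right)\right) + 10} = \frac{1}{\left(-24 - 24\right) + 10} = \frac{1}{-48 + 10} = \frac{1}{-38} = - \frac{1}{38} \approx -0.026316$)
$\left(8 + 14\right) A E{\left(-4 \right)} = \left(8 + 14\right) \left(- \frac{1}{38}\right) \left(-6\right) = 22 \left(- \frac{1}{38}\right) \left(-6\right) = \left(- \frac{11}{19}\right) \left(-6\right) = \frac{66}{19}$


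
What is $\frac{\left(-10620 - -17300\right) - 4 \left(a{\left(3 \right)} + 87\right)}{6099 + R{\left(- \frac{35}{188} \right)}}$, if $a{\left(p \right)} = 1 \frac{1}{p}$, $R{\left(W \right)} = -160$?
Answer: $\frac{18992}{17817} \approx 1.0659$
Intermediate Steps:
$a{\left(p \right)} = \frac{1}{p}$
$\frac{\left(-10620 - -17300\right) - 4 \left(a{\left(3 \right)} + 87\right)}{6099 + R{\left(- \frac{35}{188} \right)}} = \frac{\left(-10620 - -17300\right) - 4 \left(\frac{1}{3} + 87\right)}{6099 - 160} = \frac{\left(-10620 + 17300\right) - 4 \left(\frac{1}{3} + 87\right)}{5939} = \left(6680 - \frac{1048}{3}\right) \frac{1}{5939} = \frac{18992}{3} \cdot \frac{1}{5939} = \frac{18992}{17817}$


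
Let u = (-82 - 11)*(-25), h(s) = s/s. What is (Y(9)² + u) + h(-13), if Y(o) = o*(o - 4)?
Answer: 4351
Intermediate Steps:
h(s) = 1
Y(o) = o*(-4 + o)
u = 2325 (u = -93*(-25) = 2325)
(Y(9)² + u) + h(-13) = ((9*(-4 + 9))² + 2325) + 1 = ((9*5)² + 2325) + 1 = (45² + 2325) + 1 = (2025 + 2325) + 1 = 4350 + 1 = 4351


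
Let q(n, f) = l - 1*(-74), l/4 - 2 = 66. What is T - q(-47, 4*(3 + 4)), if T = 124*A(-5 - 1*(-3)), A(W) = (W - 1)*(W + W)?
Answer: 1142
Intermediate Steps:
l = 272 (l = 8 + 4*66 = 8 + 264 = 272)
A(W) = 2*W*(-1 + W) (A(W) = (-1 + W)*(2*W) = 2*W*(-1 + W))
q(n, f) = 346 (q(n, f) = 272 - 1*(-74) = 272 + 74 = 346)
T = 1488 (T = 124*(2*(-5 - 1*(-3))*(-1 + (-5 - 1*(-3)))) = 124*(2*(-5 + 3)*(-1 + (-5 + 3))) = 124*(2*(-2)*(-1 - 2)) = 124*(2*(-2)*(-3)) = 124*12 = 1488)
T - q(-47, 4*(3 + 4)) = 1488 - 1*346 = 1488 - 346 = 1142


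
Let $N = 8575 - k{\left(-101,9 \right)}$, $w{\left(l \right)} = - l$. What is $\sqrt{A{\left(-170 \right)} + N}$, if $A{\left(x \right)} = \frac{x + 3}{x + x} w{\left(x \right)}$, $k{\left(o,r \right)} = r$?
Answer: $\frac{\sqrt{34598}}{2} \approx 93.003$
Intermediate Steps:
$A{\left(x \right)} = - \frac{3}{2} - \frac{x}{2}$ ($A{\left(x \right)} = \frac{x + 3}{x + x} \left(- x\right) = \frac{3 + x}{2 x} \left(- x\right) = - \frac{3}{2} - \frac{x}{2}$)
$N = 8566$ ($N = 8575 - 9 = 8566$)
$\sqrt{A{\left(-170 \right)} + N} = \sqrt{\left(- \frac{3}{2} - -85\right) + 8566} = \sqrt{\left(- \frac{3}{2} + 85\right) + 8566} = \sqrt{\frac{167}{2} + 8566} = \sqrt{\frac{17299}{2}} = \frac{\sqrt{34598}}{2}$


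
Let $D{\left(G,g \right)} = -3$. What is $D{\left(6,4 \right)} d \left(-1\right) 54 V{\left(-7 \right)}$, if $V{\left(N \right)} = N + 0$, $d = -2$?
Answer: $2268$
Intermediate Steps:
$V{\left(N \right)} = N$
$D{\left(6,4 \right)} d \left(-1\right) 54 V{\left(-7 \right)} = \left(-3\right) \left(-2\right) \left(-1\right) 54 \left(-7\right) = 6 \left(-1\right) 54 \left(-7\right) = \left(-6\right) 54 \left(-7\right) = \left(-324\right) \left(-7\right) = 2268$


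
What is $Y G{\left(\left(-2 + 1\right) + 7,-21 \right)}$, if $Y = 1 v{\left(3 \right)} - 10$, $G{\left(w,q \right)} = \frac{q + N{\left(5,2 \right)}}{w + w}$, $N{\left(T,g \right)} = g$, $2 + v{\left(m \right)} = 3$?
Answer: $\frac{57}{4} \approx 14.25$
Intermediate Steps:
$v{\left(m \right)} = 1$ ($v{\left(m \right)} = -2 + 3 = 1$)
$G{\left(w,q \right)} = \frac{2 + q}{2 w}$ ($G{\left(w,q \right)} = \frac{q + 2}{w + w} = \frac{2 + q}{2 w}$)
$Y = -9$ ($Y = 1 \cdot 1 - 10 = 1 - 10 = -9$)
$Y G{\left(\left(-2 + 1\right) + 7,-21 \right)} = - 9 \frac{2 - 21}{2 \left(\left(-2 + 1\right) + 7\right)} = - 9 \cdot \frac{1}{2} \frac{1}{-1 + 7} \left(-19\right) = - 9 \cdot \frac{1}{2} \cdot \frac{1}{6} \left(-19\right) = \left(-9\right) \left(- \frac{19}{12}\right) = \frac{57}{4}$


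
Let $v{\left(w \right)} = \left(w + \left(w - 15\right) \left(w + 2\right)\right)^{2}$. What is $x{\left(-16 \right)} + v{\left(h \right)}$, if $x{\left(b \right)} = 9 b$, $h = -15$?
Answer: $140481$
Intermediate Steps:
$v{\left(w \right)} = \left(w + \left(-15 + w\right) \left(2 + w\right)\right)^{2}$ ($v{\left(w \right)} = \left(w + \left(w - 15\right) \left(2 + w\right)\right)^{2} = \left(w + \left(-15 + w\right) \left(2 + w\right)\right)^{2}$)
$x{\left(-16 \right)} + v{\left(h \right)} = 9 \left(-16\right) + \left(30 - \left(-15\right)^{2} + 12 \left(-15\right)\right)^{2} = -144 + \left(30 - 225 - 180\right)^{2} = -144 + \left(-375\right)^{2} = -144 + 140625 = 140481$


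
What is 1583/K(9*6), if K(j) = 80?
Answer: 1583/80 ≈ 19.788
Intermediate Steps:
1583/K(9*6) = 1583/80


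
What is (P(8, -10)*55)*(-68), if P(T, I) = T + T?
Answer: -59840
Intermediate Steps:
P(T, I) = 2*T
(P(8, -10)*55)*(-68) = ((2*8)*55)*(-68) = (16*55)*(-68) = 880*(-68) = -59840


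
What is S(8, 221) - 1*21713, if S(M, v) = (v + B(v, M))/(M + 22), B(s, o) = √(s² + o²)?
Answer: -651169/30 + √48905/30 ≈ -21698.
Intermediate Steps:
B(s, o) = √(o² + s²)
S(M, v) = (v + √(M² + v²))/(22 + M) (S(M, v) = (v + √(M² + v²))/(M + 22) = (v + √(M² + v²))/(22 + M))
S(8, 221) - 1*21713 = (221 + √(8² + 221²))/(22 + 8) - 1*21713 = (221 + √(64 + 48841))/30 - 21713 = (221 + √48905)/30 - 21713 = (221/30 + √48905/30) - 21713 = -651169/30 + √48905/30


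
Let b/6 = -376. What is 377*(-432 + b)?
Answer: -1013376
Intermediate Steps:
b = -2256 (b = 6*(-376) = -2256)
377*(-432 + b) = 377*(-432 - 2256) = 377*(-2688) = -1013376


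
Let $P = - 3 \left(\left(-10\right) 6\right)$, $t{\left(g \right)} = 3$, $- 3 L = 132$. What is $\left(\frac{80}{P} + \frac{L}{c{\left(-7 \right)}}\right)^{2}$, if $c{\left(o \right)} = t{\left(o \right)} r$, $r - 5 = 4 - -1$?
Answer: $\frac{2116}{2025} \approx 1.0449$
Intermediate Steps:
$L = -44$ ($L = \left(- \frac{1}{3}\right) 132 = -44$)
$r = 10$ ($r = 5 + \left(4 - -1\right) = 5 + \left(4 + 1\right) = 5 + 5 = 10$)
$c{\left(o \right)} = 30$ ($c{\left(o \right)} = 3 \cdot 10 = 30$)
$P = 180$ ($P = \left(-3\right) \left(-60\right) = 180$)
$\left(\frac{80}{P} + \frac{L}{c{\left(-7 \right)}}\right)^{2} = \left(\frac{80}{180} - \frac{44}{30}\right)^{2} = \left(80 \cdot \frac{1}{180} - \frac{22}{15}\right)^{2} = \left(\frac{4}{9} - \frac{22}{15}\right)^{2} = \left(- \frac{46}{45}\right)^{2} = \frac{2116}{2025}$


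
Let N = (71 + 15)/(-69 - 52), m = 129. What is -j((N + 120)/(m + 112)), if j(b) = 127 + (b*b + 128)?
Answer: -217051140211/850363921 ≈ -255.25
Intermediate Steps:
N = -86/121 (N = 86/(-121) = 86*(-1/121) = -86/121 ≈ -0.71074)
j(b) = 255 + b² (j(b) = 127 + (b² + 128) = 127 + (128 + b²) = 255 + b²)
-j((N + 120)/(m + 112)) = -(255 + ((-86/121 + 120)/(129 + 112))²) = -(255 + ((14434/121)/241)²) = -(255 + ((14434/121)*(1/241))²) = -(255 + (14434/29161)²) = -(255 + 208340356/850363921) = -1*217051140211/850363921 = -217051140211/850363921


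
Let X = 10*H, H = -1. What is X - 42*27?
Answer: -1144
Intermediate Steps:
X = -10 (X = 10*(-1) = -10)
X - 42*27 = -10 - 42*27 = -10 - 1134 = -1144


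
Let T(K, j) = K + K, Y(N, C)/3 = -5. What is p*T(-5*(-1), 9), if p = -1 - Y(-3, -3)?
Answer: 140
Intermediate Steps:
Y(N, C) = -15 (Y(N, C) = 3*(-5) = -15)
T(K, j) = 2*K
p = 14 (p = -1 - 1*(-15) = -1 + 15 = 14)
p*T(-5*(-1), 9) = 14*(2*(-5*(-1))) = 14*(2*5) = 14*10 = 140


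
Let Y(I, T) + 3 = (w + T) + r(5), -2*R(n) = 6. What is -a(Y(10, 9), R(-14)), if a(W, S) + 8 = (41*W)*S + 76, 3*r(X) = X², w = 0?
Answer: 1695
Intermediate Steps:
R(n) = -3 (R(n) = -½*6 = -3)
r(X) = X²/3
Y(I, T) = 16/3 + T (Y(I, T) = -3 + ((0 + T) + (⅓)*5²) = -3 + (T + (⅓)*25) = -3 + (T + 25/3) = -3 + (25/3 + T) = 16/3 + T)
a(W, S) = 68 + 41*S*W (a(W, S) = -8 + ((41*W)*S + 76) = -8 + (41*S*W + 76) = -8 + (76 + 41*S*W) = 68 + 41*S*W)
-a(Y(10, 9), R(-14)) = -(68 + 41*(-3)*(16/3 + 9)) = -(68 + 41*(-3)*(43/3)) = -(68 - 1763) = -1*(-1695) = 1695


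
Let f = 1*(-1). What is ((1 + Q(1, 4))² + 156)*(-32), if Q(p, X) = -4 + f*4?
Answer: -6560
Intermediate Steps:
f = -1
Q(p, X) = -8 (Q(p, X) = -4 - 1*4 = -4 - 4 = -8)
((1 + Q(1, 4))² + 156)*(-32) = ((1 - 8)² + 156)*(-32) = ((-7)² + 156)*(-32) = (49 + 156)*(-32) = 205*(-32) = -6560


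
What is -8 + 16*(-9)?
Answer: -152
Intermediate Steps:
-8 + 16*(-9) = -8 - 144 = -152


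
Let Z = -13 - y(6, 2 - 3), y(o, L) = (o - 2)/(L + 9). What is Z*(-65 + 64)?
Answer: 27/2 ≈ 13.500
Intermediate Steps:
y(o, L) = (-2 + o)/(9 + L)
Z = -27/2 (Z = -13 - (-2 + 6)/(9 + (2 - 3)) = -13 - 4/(9 - 1) = -13 - 4/8 = -13 - 1*½ = -13 - ½ = -27/2 ≈ -13.500)
Z*(-65 + 64) = -27*(-65 + 64)/2 = -27/2*(-1) = 27/2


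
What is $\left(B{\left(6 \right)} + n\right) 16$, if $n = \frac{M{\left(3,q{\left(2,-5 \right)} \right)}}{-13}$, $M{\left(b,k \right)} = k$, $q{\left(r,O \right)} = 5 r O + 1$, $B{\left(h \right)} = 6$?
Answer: $\frac{2032}{13} \approx 156.31$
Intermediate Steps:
$q{\left(r,O \right)} = 1 + 5 O r$ ($q{\left(r,O \right)} = 5 O r + 1 = 1 + 5 O r$)
$n = \frac{49}{13}$ ($n = \frac{1 + 5 \left(-5\right) 2}{-13} = \left(1 - 50\right) \left(- \frac{1}{13}\right) = \left(-49\right) \left(- \frac{1}{13}\right) = \frac{49}{13} \approx 3.7692$)
$\left(B{\left(6 \right)} + n\right) 16 = \left(6 + \frac{49}{13}\right) 16 = \frac{127}{13} \cdot 16 = \frac{2032}{13}$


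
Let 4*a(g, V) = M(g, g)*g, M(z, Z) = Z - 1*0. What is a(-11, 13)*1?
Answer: 121/4 ≈ 30.250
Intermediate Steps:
M(z, Z) = Z (M(z, Z) = Z + 0 = Z)
a(g, V) = g**2/4 (a(g, V) = (g*g)/4 = g**2/4)
a(-11, 13)*1 = ((1/4)*(-11)**2)*1 = ((1/4)*121)*1 = (121/4)*1 = 121/4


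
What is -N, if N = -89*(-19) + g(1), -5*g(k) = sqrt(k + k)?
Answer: -1691 + sqrt(2)/5 ≈ -1690.7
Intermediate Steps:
g(k) = -sqrt(2)*sqrt(k)/5 (g(k) = -sqrt(k + k)/5 = -sqrt(2)*sqrt(k)/5)
N = 1691 - sqrt(2)/5 (N = -89*(-19) - sqrt(2)*sqrt(1)/5 = 1691 - 1/5*sqrt(2)*1 = 1691 - sqrt(2)/5 ≈ 1690.7)
-N = -(1691 - sqrt(2)/5) = -1691 + sqrt(2)/5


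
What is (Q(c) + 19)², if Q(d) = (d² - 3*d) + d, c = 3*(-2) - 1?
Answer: 6724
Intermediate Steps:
c = -7 (c = -6 - 1 = -7)
Q(d) = d² - 2*d
(Q(c) + 19)² = (-7*(-2 - 7) + 19)² = (-7*(-9) + 19)² = (63 + 19)² = 82² = 6724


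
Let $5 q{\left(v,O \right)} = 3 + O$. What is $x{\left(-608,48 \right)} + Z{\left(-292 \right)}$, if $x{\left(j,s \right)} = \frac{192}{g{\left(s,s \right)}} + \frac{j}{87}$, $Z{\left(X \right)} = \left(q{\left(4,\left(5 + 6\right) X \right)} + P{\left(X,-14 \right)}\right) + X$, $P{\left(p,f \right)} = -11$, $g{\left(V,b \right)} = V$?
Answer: $- \frac{412288}{435} \approx -947.79$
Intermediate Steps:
$q{\left(v,O \right)} = \frac{3}{5} + \frac{O}{5}$ ($q{\left(v,O \right)} = \frac{3 + O}{5} = \frac{3}{5} + \frac{O}{5}$)
$Z{\left(X \right)} = - \frac{52}{5} + \frac{16 X}{5}$ ($Z{\left(X \right)} = \left(\left(\frac{3}{5} + \frac{\left(5 + 6\right) X}{5}\right) - 11\right) + X = \left(\left(\frac{3}{5} + \frac{11 X}{5}\right) - 11\right) + X = \left(- \frac{52}{5} + \frac{11 X}{5}\right) + X = - \frac{52}{5} + \frac{16 X}{5}$)
$x{\left(j,s \right)} = \frac{192}{s} + \frac{j}{87}$
$x{\left(-608,48 \right)} + Z{\left(-292 \right)} = \left(\frac{192}{48} + \frac{1}{87} \left(-608\right)\right) + \left(- \frac{52}{5} + \frac{16}{5} \left(-292\right)\right) = \left(192 \cdot \frac{1}{48} - \frac{608}{87}\right) - \frac{4724}{5} = \left(4 - \frac{608}{87}\right) - \frac{4724}{5} = - \frac{260}{87} - \frac{4724}{5} = - \frac{412288}{435}$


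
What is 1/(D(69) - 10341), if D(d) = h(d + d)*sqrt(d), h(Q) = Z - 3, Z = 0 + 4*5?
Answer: -3447/35638780 - 17*sqrt(69)/106916340 ≈ -9.8041e-5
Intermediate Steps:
Z = 20 (Z = 0 + 20 = 20)
h(Q) = 17 (h(Q) = 20 - 3 = 17)
D(d) = 17*sqrt(d)
1/(D(69) - 10341) = 1/(17*sqrt(69) - 10341) = 1/(-10341 + 17*sqrt(69))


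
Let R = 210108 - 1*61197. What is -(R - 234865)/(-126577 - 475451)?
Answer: -42977/301014 ≈ -0.14277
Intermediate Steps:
R = 148911 (R = 210108 - 61197 = 148911)
-(R - 234865)/(-126577 - 475451) = -(148911 - 234865)/(-126577 - 475451) = -(-85954)/(-602028) = -(-85954)*(-1)/602028 = -1*42977/301014 = -42977/301014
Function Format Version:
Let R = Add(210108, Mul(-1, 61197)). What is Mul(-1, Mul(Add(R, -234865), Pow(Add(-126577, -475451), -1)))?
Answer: Rational(-42977, 301014) ≈ -0.14277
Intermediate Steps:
R = 148911 (R = Add(210108, -61197) = 148911)
Mul(-1, Mul(Add(R, -234865), Pow(Add(-126577, -475451), -1))) = Mul(-1, Mul(Add(148911, -234865), Pow(Add(-126577, -475451), -1))) = Mul(-1, Mul(-85954, Pow(-602028, -1))) = Mul(-1, Mul(-85954, Rational(-1, 602028))) = Mul(-1, Rational(42977, 301014)) = Rational(-42977, 301014)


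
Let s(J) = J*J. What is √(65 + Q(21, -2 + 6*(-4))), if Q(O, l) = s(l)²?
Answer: √457041 ≈ 676.05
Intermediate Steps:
s(J) = J²
Q(O, l) = l⁴ (Q(O, l) = (l²)² = l⁴)
√(65 + Q(21, -2 + 6*(-4))) = √(65 + (-2 + 6*(-4))⁴) = √(65 + (-2 - 24)⁴) = √(65 + (-26)⁴) = √(65 + 456976) = √457041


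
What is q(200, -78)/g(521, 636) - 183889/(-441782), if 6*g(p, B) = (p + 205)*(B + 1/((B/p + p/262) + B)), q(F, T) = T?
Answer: 55988637966605909/134837588170939522 ≈ 0.41523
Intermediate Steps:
g(p, B) = (205 + p)*(B + 1/(B + p/262 + B/p))/6 (g(p, B) = ((p + 205)*(B + 1/((B/p + p/262) + B)))/6 = ((205 + p)*(B + 1/((B/p + p*(1/262)) + B)))/6 = ((205 + p)*(B + 1/((B/p + p/262) + B)))/6 = ((205 + p)*(B + 1/((p/262 + B/p) + B)))/6 = ((205 + p)*(B + 1/(B + p/262 + B/p)))/6 = (205 + p)*(B + 1/(B + p/262 + B/p))/6)
q(200, -78)/g(521, 636) - 183889/(-441782) = -78*6*(521**2 + 262*636 + 262*636*521)/(262*521**2 + 53710*521 + 53710*636**2 + 636*521**3 + 205*636*521**2 + 262*636**2*521**2 + 53972*521*636**2) - 183889/(-441782) = -78*6*(271441 + 166632 + 86815272)/(262*271441 + 27982910 + 53710*404496 + 636*141420761 + 205*636*271441 + 262*404496*271441 + 53972*521*404496) - 183889*(-1/441782) = -78*523520070/(71117542 + 27982910 + 21725480160 + 89943603996 + 35390477580 + 28766761268832 + 11374189676352) + 183889/441782 = -78/((1/6)*(1/87253345)*40288109607372) + 183889/441782 = -78/6714684934562/87253345 + 183889/441782 = -78*87253345/6714684934562 + 183889/441782 = -3402880455/3357342467281 + 183889/441782 = 55988637966605909/134837588170939522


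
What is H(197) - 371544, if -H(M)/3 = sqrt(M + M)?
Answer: -371544 - 3*sqrt(394) ≈ -3.7160e+5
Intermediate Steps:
H(M) = -3*sqrt(2)*sqrt(M) (H(M) = -3*sqrt(M + M) = -3*sqrt(2)*sqrt(M))
H(197) - 371544 = -3*sqrt(2)*sqrt(197) - 371544 = -3*sqrt(394) - 371544 = -371544 - 3*sqrt(394)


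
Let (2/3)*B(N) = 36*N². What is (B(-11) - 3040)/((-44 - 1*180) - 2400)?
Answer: -1747/1312 ≈ -1.3316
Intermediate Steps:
B(N) = 54*N² (B(N) = 3*(36*N²)/2 = 54*N²)
(B(-11) - 3040)/((-44 - 1*180) - 2400) = (54*(-11)² - 3040)/((-44 - 1*180) - 2400) = (54*121 - 3040)/((-44 - 180) - 2400) = (6534 - 3040)/(-224 - 2400) = 3494/(-2624) = 3494*(-1/2624) = -1747/1312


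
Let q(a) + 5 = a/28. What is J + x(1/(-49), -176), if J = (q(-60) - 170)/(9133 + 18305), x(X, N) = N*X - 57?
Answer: -35906963/672231 ≈ -53.415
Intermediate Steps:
q(a) = -5 + a/28
x(X, N) = -57 + N*X
J = -620/96033 (J = ((-5 + (1/28)*(-60)) - 170)/(9133 + 18305) = ((-5 - 15/7) - 170)/27438 = (-50/7 - 170)*(1/27438) = -1240/7*1/27438 = -620/96033 ≈ -0.0064561)
J + x(1/(-49), -176) = -620/96033 + (-57 - 176/(-49)) = -620/96033 + (-57 - 176*(-1/49)) = -620/96033 + (-57 + 176/49) = -620/96033 - 2617/49 = -35906963/672231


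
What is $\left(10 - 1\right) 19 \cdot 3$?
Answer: $513$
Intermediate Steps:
$\left(10 - 1\right) 19 \cdot 3 = 9 \cdot 19 \cdot 3 = 171 \cdot 3 = 513$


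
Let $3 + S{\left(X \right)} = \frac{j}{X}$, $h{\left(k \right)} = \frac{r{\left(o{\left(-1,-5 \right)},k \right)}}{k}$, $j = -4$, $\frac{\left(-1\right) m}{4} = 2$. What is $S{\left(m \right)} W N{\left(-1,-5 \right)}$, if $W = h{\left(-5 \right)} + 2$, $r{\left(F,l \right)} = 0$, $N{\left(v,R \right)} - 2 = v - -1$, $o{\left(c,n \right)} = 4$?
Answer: $-10$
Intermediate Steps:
$m = -8$ ($m = \left(-4\right) 2 = -8$)
$N{\left(v,R \right)} = 3 + v$ ($N{\left(v,R \right)} = 2 + \left(v - -1\right) = 2 + \left(v + 1\right) = 2 + \left(1 + v\right) = 3 + v$)
$h{\left(k \right)} = 0$ ($h{\left(k \right)} = \frac{0}{k} = 0$)
$S{\left(X \right)} = -3 - \frac{4}{X}$
$W = 2$ ($W = 0 + 2 = 2$)
$S{\left(m \right)} W N{\left(-1,-5 \right)} = \left(-3 - \frac{4}{-8}\right) 2 \left(3 - 1\right) = \left(-3 - - \frac{1}{2}\right) 2 \cdot 2 = \left(-3 + \frac{1}{2}\right) 2 \cdot 2 = \left(- \frac{5}{2}\right) 2 \cdot 2 = \left(-5\right) 2 = -10$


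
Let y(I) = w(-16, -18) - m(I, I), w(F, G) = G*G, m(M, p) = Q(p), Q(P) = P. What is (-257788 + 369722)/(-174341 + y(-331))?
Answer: -55967/86843 ≈ -0.64446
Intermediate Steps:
m(M, p) = p
w(F, G) = G²
y(I) = 324 - I (y(I) = (-18)² - I = 324 - I)
(-257788 + 369722)/(-174341 + y(-331)) = (-257788 + 369722)/(-174341 + (324 - 1*(-331))) = 111934/(-174341 + (324 + 331)) = 111934/(-174341 + 655) = 111934/(-173686) = 111934*(-1/173686) = -55967/86843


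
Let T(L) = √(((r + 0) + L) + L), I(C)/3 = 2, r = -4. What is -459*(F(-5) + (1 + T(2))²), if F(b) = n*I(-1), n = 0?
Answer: -459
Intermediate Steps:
I(C) = 6 (I(C) = 3*2 = 6)
T(L) = √(-4 + 2*L) (T(L) = √(((-4 + 0) + L) + L) = √((-4 + L) + L) = √(-4 + 2*L))
F(b) = 0 (F(b) = 0*6 = 0)
-459*(F(-5) + (1 + T(2))²) = -459*(0 + (1 + √(-4 + 2*2))²) = -459*(0 + (1 + √(-4 + 4))²) = -459*(0 + (1 + √0)²) = -459*(0 + (1 + 0)²) = -459*(0 + 1²) = -459*(0 + 1) = -459*1 = -459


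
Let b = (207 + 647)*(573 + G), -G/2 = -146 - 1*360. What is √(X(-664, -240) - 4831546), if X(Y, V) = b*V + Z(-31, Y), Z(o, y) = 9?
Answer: I*√329693137 ≈ 18157.0*I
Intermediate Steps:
G = 1012 (G = -2*(-146 - 1*360) = -2*(-146 - 360) = -2*(-506) = 1012)
b = 1353590 (b = (207 + 647)*(573 + 1012) = 854*1585 = 1353590)
X(Y, V) = 9 + 1353590*V (X(Y, V) = 1353590*V + 9 = 9 + 1353590*V)
√(X(-664, -240) - 4831546) = √((9 + 1353590*(-240)) - 4831546) = √((9 - 324861600) - 4831546) = √(-324861591 - 4831546) = √(-329693137) = I*√329693137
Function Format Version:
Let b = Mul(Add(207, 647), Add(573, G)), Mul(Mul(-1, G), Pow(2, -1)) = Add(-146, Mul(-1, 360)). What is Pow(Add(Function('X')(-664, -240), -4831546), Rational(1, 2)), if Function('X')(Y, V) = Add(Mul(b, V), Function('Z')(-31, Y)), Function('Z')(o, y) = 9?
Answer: Mul(I, Pow(329693137, Rational(1, 2))) ≈ Mul(18157., I)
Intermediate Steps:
G = 1012 (G = Mul(-2, Add(-146, Mul(-1, 360))) = Mul(-2, Add(-146, -360)) = Mul(-2, -506) = 1012)
b = 1353590 (b = Mul(Add(207, 647), Add(573, 1012)) = Mul(854, 1585) = 1353590)
Function('X')(Y, V) = Add(9, Mul(1353590, V)) (Function('X')(Y, V) = Add(Mul(1353590, V), 9) = Add(9, Mul(1353590, V)))
Pow(Add(Function('X')(-664, -240), -4831546), Rational(1, 2)) = Pow(Add(Add(9, Mul(1353590, -240)), -4831546), Rational(1, 2)) = Pow(Add(Add(9, -324861600), -4831546), Rational(1, 2)) = Pow(Add(-324861591, -4831546), Rational(1, 2)) = Pow(-329693137, Rational(1, 2)) = Mul(I, Pow(329693137, Rational(1, 2)))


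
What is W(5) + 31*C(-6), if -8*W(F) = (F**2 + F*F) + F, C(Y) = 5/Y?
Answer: -785/24 ≈ -32.708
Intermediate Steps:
W(F) = -F**2/4 - F/8 (W(F) = -((F**2 + F*F) + F)/8 = -((F**2 + F**2) + F)/8 = -(2*F**2 + F)/8 = -(F + 2*F**2)/8 = -F**2/4 - F/8)
W(5) + 31*C(-6) = -1/8*5*(1 + 2*5) + 31*(5/(-6)) = -1/8*5*(1 + 10) + 31*(5*(-1/6)) = -1/8*5*11 + 31*(-5/6) = -55/8 - 155/6 = -785/24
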